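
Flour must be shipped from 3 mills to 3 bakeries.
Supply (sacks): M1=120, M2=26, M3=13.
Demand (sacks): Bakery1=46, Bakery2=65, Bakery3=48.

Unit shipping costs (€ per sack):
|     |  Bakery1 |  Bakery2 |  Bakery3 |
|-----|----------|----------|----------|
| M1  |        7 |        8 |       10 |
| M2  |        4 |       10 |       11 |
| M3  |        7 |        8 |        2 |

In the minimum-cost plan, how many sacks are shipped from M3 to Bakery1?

0

Optimal shipments:
  M1->Bakery1: 20 sacks
  M1->Bakery2: 65 sacks
  M1->Bakery3: 35 sacks
  M2->Bakery1: 26 sacks
  M3->Bakery3: 13 sacks
Total cost = €1140.
The route M3→Bakery1 is not used.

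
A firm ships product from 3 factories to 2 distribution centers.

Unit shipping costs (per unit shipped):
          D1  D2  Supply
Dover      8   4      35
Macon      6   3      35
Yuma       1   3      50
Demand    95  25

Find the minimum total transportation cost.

A cheapest plan:
  Dover→D1: 10 × 8 = 80
  Dover→D2: 25 × 4 = 100
  Macon→D1: 35 × 6 = 210
  Yuma→D1: 50 × 1 = 50
Total = 80 + 100 + 210 + 50 = 440.

440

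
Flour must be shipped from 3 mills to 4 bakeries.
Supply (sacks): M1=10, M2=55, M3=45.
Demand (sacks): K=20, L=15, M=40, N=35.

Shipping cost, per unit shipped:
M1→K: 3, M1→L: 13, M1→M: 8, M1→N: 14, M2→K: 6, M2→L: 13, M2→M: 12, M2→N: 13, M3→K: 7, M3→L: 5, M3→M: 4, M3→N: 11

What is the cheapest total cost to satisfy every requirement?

A cheapest plan:
  M1->M: 10 × 8 = 80
  M2->K: 20 × 6 = 120
  M2->N: 35 × 13 = 455
  M3->L: 15 × 5 = 75
  M3->M: 30 × 4 = 120
Total = 80 + 120 + 455 + 75 + 120 = 850.
(Supply check: M1 ships 10; M2 ships 55; M3 ships 45.)

850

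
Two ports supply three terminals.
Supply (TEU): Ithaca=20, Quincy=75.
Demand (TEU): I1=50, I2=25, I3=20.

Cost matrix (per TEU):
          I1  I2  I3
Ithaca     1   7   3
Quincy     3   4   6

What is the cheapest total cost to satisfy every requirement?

An optimal shipping plan:
  Ithaca to I3: 20 × 3 = 60
  Quincy to I1: 50 × 3 = 150
  Quincy to I2: 25 × 4 = 100
Total = 60 + 150 + 100 = 310.

310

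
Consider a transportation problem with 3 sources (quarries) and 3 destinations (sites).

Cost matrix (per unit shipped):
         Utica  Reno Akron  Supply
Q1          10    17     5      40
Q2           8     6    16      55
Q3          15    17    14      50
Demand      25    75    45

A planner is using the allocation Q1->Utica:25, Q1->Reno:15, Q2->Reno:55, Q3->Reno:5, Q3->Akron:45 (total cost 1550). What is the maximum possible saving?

235

Current plan cost = 25·10 + 15·17 + 55·6 + 5·17 + 45·14 = 1550.
Optimal plan:
  Q1->Akron: 40 × 5 = 200
  Q2->Reno: 55 × 6 = 330
  Q3->Utica: 25 × 15 = 375
  Q3->Reno: 20 × 17 = 340
  Q3->Akron: 5 × 14 = 70
Optimal cost = 1315.
Saving = 1550 − 1315 = 235.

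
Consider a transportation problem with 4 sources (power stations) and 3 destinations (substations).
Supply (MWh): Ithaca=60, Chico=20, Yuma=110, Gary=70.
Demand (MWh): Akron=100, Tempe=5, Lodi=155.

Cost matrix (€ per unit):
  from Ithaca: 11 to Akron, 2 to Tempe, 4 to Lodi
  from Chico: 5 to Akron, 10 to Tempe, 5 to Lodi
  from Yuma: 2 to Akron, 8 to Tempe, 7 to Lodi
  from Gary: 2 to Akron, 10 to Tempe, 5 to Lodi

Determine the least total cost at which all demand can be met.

950

Optimal allocation:
  Ithaca to Tempe: 5 × €2 = €10
  Ithaca to Lodi: 55 × €4 = €220
  Chico to Lodi: 20 × €5 = €100
  Yuma to Akron: 100 × €2 = €200
  Yuma to Lodi: 10 × €7 = €70
  Gary to Lodi: 70 × €5 = €350
Total = 10 + 220 + 100 + 200 + 70 + 350 = €950.
(Supply check: Ithaca ships 60; Chico ships 20; Yuma ships 110; Gary ships 70.)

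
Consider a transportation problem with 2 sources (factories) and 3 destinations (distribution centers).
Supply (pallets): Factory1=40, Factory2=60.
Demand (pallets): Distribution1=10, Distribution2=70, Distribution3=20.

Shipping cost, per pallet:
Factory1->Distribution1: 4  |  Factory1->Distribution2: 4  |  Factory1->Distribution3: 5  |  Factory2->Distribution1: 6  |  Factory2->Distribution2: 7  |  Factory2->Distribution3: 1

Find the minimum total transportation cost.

One minimum-cost allocation:
  Factory1->Distribution2: 40 pallets
  Factory2->Distribution1: 10 pallets
  Factory2->Distribution2: 30 pallets
  Factory2->Distribution3: 20 pallets
Total cost = 450.
(Supply check: Factory1 ships 40; Factory2 ships 60.)

450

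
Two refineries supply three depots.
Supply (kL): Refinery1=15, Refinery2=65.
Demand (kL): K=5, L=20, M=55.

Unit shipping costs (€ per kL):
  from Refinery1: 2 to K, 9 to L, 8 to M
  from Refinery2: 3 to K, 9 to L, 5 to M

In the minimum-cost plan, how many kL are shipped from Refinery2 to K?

0

Optimal shipments:
  Refinery1–K: 5 kL
  Refinery1–L: 10 kL
  Refinery2–L: 10 kL
  Refinery2–M: 55 kL
Total cost = €465.
The route Refinery2→K is not used.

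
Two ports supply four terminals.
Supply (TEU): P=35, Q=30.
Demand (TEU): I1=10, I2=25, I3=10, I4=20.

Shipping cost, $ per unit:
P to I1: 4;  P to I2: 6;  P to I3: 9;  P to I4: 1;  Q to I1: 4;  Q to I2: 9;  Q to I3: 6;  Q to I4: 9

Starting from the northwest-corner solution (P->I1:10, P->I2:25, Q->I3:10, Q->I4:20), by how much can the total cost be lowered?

Current plan cost = 10·4 + 25·6 + 10·6 + 20·9 = $430.
Optimal plan:
  P->I2: 15 TEU
  P->I4: 20 TEU
  Q->I1: 10 TEU
  Q->I2: 10 TEU
  Q->I3: 10 TEU
Optimal cost = $300.
Saving = 430 − 300 = $130.

130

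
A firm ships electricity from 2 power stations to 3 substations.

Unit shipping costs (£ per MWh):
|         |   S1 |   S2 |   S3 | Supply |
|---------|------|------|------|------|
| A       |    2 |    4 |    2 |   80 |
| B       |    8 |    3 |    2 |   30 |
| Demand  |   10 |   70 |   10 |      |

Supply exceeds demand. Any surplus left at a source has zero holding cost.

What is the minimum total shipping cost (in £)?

290

One minimum-cost allocation:
  A→S1: 10 × £2 = £20
  A→S2: 40 × £4 = £160
  A→S3: 10 × £2 = £20
  B→S2: 30 × £3 = £90
Total = 20 + 160 + 20 + 90 = £290.
(Supply check: A ships 60; B ships 30.)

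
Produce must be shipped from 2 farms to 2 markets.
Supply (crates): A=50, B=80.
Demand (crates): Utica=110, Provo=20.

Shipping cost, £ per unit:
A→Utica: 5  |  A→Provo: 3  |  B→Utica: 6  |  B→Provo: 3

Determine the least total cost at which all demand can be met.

One minimum-cost allocation:
  A->Utica: 50 × £5 = £250
  B->Utica: 60 × £6 = £360
  B->Provo: 20 × £3 = £60
Total = 250 + 360 + 60 = £670.

670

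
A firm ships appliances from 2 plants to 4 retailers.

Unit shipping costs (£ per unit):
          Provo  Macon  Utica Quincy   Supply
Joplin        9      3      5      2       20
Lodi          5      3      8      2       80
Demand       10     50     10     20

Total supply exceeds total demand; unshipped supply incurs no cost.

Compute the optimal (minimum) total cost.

An optimal shipping plan:
  Joplin->Macon: 10 × £3 = £30
  Joplin->Utica: 10 × £5 = £50
  Lodi->Provo: 10 × £5 = £50
  Lodi->Macon: 40 × £3 = £120
  Lodi->Quincy: 20 × £2 = £40
Total = 30 + 50 + 50 + 120 + 40 = £290.

290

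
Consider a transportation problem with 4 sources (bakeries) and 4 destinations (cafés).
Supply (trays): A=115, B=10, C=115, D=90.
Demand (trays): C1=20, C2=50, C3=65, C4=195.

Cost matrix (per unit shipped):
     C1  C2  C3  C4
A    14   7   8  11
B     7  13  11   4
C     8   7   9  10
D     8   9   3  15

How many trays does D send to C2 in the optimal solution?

5

The minimum-cost plan:
  A–C2: 45 × 7 = 315
  A–C4: 70 × 11 = 770
  B–C4: 10 × 4 = 40
  C–C4: 115 × 10 = 1150
  D–C1: 20 × 8 = 160
  D–C2: 5 × 9 = 45
  D–C3: 65 × 3 = 195
Total cost = 2675.
So D→C2 carries 5 trays.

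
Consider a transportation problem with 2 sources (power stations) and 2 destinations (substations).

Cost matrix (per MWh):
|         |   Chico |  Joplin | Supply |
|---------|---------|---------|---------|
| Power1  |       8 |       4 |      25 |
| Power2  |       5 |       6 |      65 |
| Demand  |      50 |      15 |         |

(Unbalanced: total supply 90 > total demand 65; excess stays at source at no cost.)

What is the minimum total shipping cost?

One minimum-cost allocation:
  Power1→Joplin: 15 × 4 = 60
  Power2→Chico: 50 × 5 = 250
Total = 60 + 250 = 310.

310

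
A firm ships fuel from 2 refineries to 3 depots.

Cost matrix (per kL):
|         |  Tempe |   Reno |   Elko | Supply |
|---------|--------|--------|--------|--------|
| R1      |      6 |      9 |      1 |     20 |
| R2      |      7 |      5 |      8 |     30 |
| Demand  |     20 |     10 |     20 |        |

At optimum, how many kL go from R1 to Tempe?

The minimum-cost plan:
  R1–Elko: 20 × 1 = 20
  R2–Tempe: 20 × 7 = 140
  R2–Reno: 10 × 5 = 50
Total cost = 210.
The route R1→Tempe is not used.

0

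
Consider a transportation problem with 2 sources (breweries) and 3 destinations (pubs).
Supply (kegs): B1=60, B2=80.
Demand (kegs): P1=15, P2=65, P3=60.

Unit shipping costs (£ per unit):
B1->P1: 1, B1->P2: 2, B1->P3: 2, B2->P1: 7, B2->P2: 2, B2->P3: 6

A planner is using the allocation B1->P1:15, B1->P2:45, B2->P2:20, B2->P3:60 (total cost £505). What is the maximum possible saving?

Current plan cost = 15·1 + 45·2 + 20·2 + 60·6 = £505.
Optimal plan:
  B1–P1: 15 × £1 = £15
  B1–P3: 45 × £2 = £90
  B2–P2: 65 × £2 = £130
  B2–P3: 15 × £6 = £90
Optimal cost = £325.
Saving = 505 − 325 = £180.

180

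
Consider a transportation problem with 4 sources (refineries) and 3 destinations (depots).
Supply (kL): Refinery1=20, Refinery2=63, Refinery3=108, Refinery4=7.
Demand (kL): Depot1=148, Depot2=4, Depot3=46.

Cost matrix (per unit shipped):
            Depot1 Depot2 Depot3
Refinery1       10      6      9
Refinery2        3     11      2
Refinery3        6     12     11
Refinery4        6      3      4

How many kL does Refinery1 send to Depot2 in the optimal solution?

Optimal shipments:
  Refinery1→Depot2: 4 × 6 = 24
  Refinery1→Depot3: 16 × 9 = 144
  Refinery2→Depot1: 40 × 3 = 120
  Refinery2→Depot3: 23 × 2 = 46
  Refinery3→Depot1: 108 × 6 = 648
  Refinery4→Depot3: 7 × 4 = 28
Total cost = 1010.
So Refinery1→Depot2 carries 4 kL.

4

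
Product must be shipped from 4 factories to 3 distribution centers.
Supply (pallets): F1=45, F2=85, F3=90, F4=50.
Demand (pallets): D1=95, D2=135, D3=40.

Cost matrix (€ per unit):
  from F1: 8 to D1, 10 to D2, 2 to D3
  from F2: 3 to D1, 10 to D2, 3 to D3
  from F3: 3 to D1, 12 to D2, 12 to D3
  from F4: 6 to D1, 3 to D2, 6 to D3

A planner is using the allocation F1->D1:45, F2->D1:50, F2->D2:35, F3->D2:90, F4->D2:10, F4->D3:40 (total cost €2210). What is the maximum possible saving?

845

Current plan cost = 45·8 + 50·3 + 35·10 + 90·12 + 10·3 + 40·6 = €2210.
Optimal plan:
  F1 to D2: 5 × €10 = €50
  F1 to D3: 40 × €2 = €80
  F2 to D1: 5 × €3 = €15
  F2 to D2: 80 × €10 = €800
  F3 to D1: 90 × €3 = €270
  F4 to D2: 50 × €3 = €150
Optimal cost = €1365.
Saving = 2210 − 1365 = €845.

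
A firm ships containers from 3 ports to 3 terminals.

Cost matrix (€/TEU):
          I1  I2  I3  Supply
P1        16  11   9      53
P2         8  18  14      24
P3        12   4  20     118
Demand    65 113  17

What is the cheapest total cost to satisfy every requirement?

1433

A cheapest plan:
  P1 to I1: 36 × €16 = €576
  P1 to I3: 17 × €9 = €153
  P2 to I1: 24 × €8 = €192
  P3 to I1: 5 × €12 = €60
  P3 to I2: 113 × €4 = €452
Total = 576 + 153 + 192 + 60 + 452 = €1433.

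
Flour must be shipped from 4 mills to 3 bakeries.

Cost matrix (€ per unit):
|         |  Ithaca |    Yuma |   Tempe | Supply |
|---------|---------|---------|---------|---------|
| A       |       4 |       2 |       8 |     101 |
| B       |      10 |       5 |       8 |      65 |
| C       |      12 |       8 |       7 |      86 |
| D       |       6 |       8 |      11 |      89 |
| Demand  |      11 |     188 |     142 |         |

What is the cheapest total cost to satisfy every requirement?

1987

An optimal shipping plan:
  A->Yuma: 101 sacks
  B->Yuma: 9 sacks
  B->Tempe: 56 sacks
  C->Tempe: 86 sacks
  D->Ithaca: 11 sacks
  D->Yuma: 78 sacks
Total cost = €1987.
(Supply check: A ships 101; B ships 65; C ships 86; D ships 89.)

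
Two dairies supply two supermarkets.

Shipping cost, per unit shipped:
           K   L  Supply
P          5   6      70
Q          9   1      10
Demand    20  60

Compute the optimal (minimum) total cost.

An optimal shipping plan:
  P–K: 20 × 5 = 100
  P–L: 50 × 6 = 300
  Q–L: 10 × 1 = 10
Total = 100 + 300 + 10 = 410.

410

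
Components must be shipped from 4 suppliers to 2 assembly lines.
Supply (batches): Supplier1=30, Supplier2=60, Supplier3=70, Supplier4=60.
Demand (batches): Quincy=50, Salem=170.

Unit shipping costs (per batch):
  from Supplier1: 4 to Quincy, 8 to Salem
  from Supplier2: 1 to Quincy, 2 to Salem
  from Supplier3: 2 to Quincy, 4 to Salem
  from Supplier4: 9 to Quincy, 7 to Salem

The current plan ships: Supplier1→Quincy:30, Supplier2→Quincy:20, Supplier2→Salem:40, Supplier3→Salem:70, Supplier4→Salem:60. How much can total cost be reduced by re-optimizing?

Current plan cost = 30·4 + 20·1 + 40·2 + 70·4 + 60·7 = 920.
Optimal plan:
  Supplier1→Quincy: 30 × 4 = 120
  Supplier2→Salem: 60 × 2 = 120
  Supplier3→Quincy: 20 × 2 = 40
  Supplier3→Salem: 50 × 4 = 200
  Supplier4→Salem: 60 × 7 = 420
Optimal cost = 900.
Saving = 920 − 900 = 20.

20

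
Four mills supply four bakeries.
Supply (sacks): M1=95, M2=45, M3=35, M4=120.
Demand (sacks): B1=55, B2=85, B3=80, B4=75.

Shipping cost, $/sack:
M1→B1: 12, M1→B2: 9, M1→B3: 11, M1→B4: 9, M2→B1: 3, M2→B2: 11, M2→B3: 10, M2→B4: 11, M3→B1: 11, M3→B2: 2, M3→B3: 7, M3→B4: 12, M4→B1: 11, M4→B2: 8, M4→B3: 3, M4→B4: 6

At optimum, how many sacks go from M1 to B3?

0

Solving gives:
  M1→B1: 10 × $12 = $120
  M1→B2: 50 × $9 = $450
  M1→B4: 35 × $9 = $315
  M2→B1: 45 × $3 = $135
  M3→B2: 35 × $2 = $70
  M4→B3: 80 × $3 = $240
  M4→B4: 40 × $6 = $240
Total cost = $1570.
The route M1→B3 is not used.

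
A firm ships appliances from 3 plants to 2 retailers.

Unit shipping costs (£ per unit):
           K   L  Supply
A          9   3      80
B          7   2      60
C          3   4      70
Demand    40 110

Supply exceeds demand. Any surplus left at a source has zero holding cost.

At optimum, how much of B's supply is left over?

0

An optimal plan:
  A->L: 50 units
  B->L: 60 units
  C->K: 40 units
Total cost = £390.
B ships 60 of its 60, leaving 0.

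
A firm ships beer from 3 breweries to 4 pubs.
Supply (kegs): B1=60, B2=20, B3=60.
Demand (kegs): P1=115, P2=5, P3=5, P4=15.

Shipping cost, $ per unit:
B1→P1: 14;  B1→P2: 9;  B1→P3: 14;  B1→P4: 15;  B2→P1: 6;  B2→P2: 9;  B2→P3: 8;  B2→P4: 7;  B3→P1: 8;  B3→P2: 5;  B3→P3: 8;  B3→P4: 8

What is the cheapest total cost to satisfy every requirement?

1415

A cheapest plan:
  B1–P1: 50 kegs
  B1–P2: 5 kegs
  B1–P3: 5 kegs
  B2–P1: 20 kegs
  B3–P1: 45 kegs
  B3–P4: 15 kegs
Total cost = $1415.
(Supply check: B1 ships 60; B2 ships 20; B3 ships 60.)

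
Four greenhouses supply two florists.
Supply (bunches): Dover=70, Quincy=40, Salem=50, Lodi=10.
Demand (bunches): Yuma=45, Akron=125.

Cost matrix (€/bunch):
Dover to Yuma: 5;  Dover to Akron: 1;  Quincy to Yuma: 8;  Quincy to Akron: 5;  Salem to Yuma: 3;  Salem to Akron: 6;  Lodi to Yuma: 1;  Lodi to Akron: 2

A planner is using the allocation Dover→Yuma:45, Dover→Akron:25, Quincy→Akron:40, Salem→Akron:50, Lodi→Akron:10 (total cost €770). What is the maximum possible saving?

Current plan cost = 45·5 + 25·1 + 40·5 + 50·6 + 10·2 = €770.
Optimal plan:
  Dover–Akron: 70 × €1 = €70
  Quincy–Akron: 40 × €5 = €200
  Salem–Yuma: 45 × €3 = €135
  Salem–Akron: 5 × €6 = €30
  Lodi–Akron: 10 × €2 = €20
Optimal cost = €455.
Saving = 770 − 455 = €315.

315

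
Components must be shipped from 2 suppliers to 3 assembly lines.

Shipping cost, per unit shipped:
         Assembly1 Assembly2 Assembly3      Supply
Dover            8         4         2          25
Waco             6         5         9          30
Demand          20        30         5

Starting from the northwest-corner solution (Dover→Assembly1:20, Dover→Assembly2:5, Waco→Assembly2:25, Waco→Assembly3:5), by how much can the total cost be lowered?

Current plan cost = 20·8 + 5·4 + 25·5 + 5·9 = 350.
Optimal plan:
  Dover–Assembly2: 20 batches
  Dover–Assembly3: 5 batches
  Waco–Assembly1: 20 batches
  Waco–Assembly2: 10 batches
Optimal cost = 260.
Saving = 350 − 260 = 90.

90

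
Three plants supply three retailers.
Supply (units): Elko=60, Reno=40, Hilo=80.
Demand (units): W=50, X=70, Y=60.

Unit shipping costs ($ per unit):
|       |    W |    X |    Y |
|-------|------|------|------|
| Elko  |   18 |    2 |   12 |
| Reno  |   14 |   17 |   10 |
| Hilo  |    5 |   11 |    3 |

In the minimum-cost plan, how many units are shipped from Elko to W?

0

Solving gives:
  Elko->X: 60 × $2 = $120
  Reno->X: 10 × $17 = $170
  Reno->Y: 30 × $10 = $300
  Hilo->W: 50 × $5 = $250
  Hilo->Y: 30 × $3 = $90
Total cost = $930.
The route Elko→W is not used.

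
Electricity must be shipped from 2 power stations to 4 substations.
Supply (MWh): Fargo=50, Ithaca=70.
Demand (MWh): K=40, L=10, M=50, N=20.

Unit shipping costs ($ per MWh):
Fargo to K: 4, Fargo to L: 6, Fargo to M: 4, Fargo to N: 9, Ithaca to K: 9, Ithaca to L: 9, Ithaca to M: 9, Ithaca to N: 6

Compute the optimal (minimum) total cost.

One minimum-cost allocation:
  Fargo to K: 40 × $4 = $160
  Fargo to M: 10 × $4 = $40
  Ithaca to L: 10 × $9 = $90
  Ithaca to M: 40 × $9 = $360
  Ithaca to N: 20 × $6 = $120
Total = 160 + 40 + 90 + 360 + 120 = $770.
(Supply check: Fargo ships 50; Ithaca ships 70.)

770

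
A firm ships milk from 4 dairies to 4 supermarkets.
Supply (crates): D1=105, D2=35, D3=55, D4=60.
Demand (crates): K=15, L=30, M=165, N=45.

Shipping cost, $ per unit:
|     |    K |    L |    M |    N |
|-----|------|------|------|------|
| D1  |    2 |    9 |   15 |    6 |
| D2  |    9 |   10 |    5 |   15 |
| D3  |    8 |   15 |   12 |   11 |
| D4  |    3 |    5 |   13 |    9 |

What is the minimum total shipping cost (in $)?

One minimum-cost allocation:
  D1–K: 15 crates
  D1–M: 45 crates
  D1–N: 45 crates
  D2–M: 35 crates
  D3–M: 55 crates
  D4–L: 30 crates
  D4–M: 30 crates
Total cost = $2350.
(Supply check: D1 ships 105; D2 ships 35; D3 ships 55; D4 ships 60.)

2350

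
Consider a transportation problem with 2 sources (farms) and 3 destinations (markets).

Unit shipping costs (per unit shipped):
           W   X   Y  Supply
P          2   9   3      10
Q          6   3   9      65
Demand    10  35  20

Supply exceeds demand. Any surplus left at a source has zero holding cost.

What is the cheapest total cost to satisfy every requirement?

285

One minimum-cost allocation:
  P–Y: 10 × 3 = 30
  Q–W: 10 × 6 = 60
  Q–X: 35 × 3 = 105
  Q–Y: 10 × 9 = 90
Total = 30 + 60 + 105 + 90 = 285.
(Supply check: P ships 10; Q ships 55.)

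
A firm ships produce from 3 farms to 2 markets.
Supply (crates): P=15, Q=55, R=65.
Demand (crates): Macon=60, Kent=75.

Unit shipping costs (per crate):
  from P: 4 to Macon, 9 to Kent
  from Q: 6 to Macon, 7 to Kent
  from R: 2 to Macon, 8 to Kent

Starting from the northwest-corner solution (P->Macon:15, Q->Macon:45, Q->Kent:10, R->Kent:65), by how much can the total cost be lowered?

Current plan cost = 15·4 + 45·6 + 10·7 + 65·8 = 920.
Optimal plan:
  P→Kent: 15 × 9 = 135
  Q→Kent: 55 × 7 = 385
  R→Macon: 60 × 2 = 120
  R→Kent: 5 × 8 = 40
Optimal cost = 680.
Saving = 920 − 680 = 240.

240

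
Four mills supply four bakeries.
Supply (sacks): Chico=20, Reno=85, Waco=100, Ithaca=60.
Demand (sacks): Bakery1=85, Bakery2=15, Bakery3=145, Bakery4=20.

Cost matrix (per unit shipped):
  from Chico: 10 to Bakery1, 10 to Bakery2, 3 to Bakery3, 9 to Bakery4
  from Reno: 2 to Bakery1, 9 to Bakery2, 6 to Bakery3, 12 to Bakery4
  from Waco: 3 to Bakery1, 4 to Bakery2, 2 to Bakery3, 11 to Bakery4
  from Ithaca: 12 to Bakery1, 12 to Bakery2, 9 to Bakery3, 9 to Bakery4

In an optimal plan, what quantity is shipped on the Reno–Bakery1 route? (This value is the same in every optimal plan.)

85

The minimum-cost plan:
  Chico to Bakery3: 20 sacks
  Reno to Bakery1: 85 sacks
  Waco to Bakery2: 15 sacks
  Waco to Bakery3: 85 sacks
  Ithaca to Bakery3: 40 sacks
  Ithaca to Bakery4: 20 sacks
Total cost = 1000.
So Reno→Bakery1 carries 85 sacks.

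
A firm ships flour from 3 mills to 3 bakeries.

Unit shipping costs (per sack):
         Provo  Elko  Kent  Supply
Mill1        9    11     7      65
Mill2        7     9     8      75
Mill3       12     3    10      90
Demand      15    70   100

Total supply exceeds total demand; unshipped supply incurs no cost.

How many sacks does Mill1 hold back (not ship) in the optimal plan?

0

An optimal plan:
  Mill1–Kent: 65 × 7 = 455
  Mill2–Provo: 15 × 7 = 105
  Mill2–Kent: 35 × 8 = 280
  Mill3–Elko: 70 × 3 = 210
Total cost = 1050.
Mill1 ships 65 of its 65, leaving 0.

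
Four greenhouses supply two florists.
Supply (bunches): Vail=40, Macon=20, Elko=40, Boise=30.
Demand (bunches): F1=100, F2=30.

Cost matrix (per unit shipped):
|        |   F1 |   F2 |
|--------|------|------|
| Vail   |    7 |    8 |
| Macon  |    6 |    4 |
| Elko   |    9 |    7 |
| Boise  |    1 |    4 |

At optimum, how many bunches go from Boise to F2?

Solving gives:
  Vail–F1: 40 × 7 = 280
  Macon–F1: 20 × 6 = 120
  Elko–F1: 10 × 9 = 90
  Elko–F2: 30 × 7 = 210
  Boise–F1: 30 × 1 = 30
Total cost = 730.
The route Boise→F2 is not used.

0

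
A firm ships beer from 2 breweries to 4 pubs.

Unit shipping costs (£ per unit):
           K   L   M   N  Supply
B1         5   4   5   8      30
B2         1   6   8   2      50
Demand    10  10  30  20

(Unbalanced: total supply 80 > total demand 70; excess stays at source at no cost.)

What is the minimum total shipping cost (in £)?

260

One minimum-cost allocation:
  B1–M: 30 × £5 = £150
  B2–K: 10 × £1 = £10
  B2–L: 10 × £6 = £60
  B2–N: 20 × £2 = £40
Total = 150 + 10 + 60 + 40 = £260.
(Supply check: B1 ships 30; B2 ships 40.)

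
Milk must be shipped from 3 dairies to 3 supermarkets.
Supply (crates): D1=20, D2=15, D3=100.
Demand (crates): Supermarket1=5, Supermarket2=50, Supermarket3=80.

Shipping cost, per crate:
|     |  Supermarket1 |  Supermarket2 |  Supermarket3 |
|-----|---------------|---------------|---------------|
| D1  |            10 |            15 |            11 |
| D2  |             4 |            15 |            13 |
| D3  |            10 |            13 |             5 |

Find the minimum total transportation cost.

Optimal allocation:
  D1 to Supermarket2: 20 × 15 = 300
  D2 to Supermarket1: 5 × 4 = 20
  D2 to Supermarket2: 10 × 15 = 150
  D3 to Supermarket2: 20 × 13 = 260
  D3 to Supermarket3: 80 × 5 = 400
Total = 300 + 20 + 150 + 260 + 400 = 1130.

1130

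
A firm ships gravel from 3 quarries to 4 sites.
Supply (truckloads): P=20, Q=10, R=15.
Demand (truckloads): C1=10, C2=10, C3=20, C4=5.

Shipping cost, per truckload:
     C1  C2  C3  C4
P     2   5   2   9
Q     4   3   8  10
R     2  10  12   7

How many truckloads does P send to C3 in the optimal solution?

20

Solving gives:
  P→C3: 20 truckloads
  Q→C2: 10 truckloads
  R→C1: 10 truckloads
  R→C4: 5 truckloads
Total cost = 125.
So P→C3 carries 20 truckloads.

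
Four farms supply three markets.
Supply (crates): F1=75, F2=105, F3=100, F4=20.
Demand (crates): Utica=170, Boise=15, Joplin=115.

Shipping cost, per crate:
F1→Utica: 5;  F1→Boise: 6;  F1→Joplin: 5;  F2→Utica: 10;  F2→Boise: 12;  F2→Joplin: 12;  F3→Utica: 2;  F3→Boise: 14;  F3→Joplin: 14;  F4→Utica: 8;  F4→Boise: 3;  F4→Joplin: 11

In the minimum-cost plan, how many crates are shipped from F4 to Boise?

15

The minimum-cost plan:
  F1->Joplin: 75 × 5 = 375
  F2->Utica: 65 × 10 = 650
  F2->Joplin: 40 × 12 = 480
  F3->Utica: 100 × 2 = 200
  F4->Utica: 5 × 8 = 40
  F4->Boise: 15 × 3 = 45
Total cost = 1790.
So F4→Boise carries 15 crates.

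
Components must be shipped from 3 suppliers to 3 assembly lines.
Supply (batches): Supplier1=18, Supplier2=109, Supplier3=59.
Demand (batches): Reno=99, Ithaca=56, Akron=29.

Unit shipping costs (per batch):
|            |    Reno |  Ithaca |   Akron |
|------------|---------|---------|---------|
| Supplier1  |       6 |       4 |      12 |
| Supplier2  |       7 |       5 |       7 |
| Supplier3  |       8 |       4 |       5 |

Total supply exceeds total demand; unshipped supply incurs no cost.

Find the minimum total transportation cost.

1070

Optimal allocation:
  Supplier1 to Ithaca: 18 × 4 = 72
  Supplier2 to Reno: 99 × 7 = 693
  Supplier2 to Ithaca: 8 × 5 = 40
  Supplier3 to Ithaca: 30 × 4 = 120
  Supplier3 to Akron: 29 × 5 = 145
Total = 72 + 693 + 40 + 120 + 145 = 1070.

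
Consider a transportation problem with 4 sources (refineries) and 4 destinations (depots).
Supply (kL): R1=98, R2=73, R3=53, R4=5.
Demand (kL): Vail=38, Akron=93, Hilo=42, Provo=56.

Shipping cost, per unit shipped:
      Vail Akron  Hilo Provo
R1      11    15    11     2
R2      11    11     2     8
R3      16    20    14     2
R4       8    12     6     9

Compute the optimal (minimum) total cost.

Optimal allocation:
  R1->Vail: 33 kL
  R1->Akron: 62 kL
  R1->Provo: 3 kL
  R2->Akron: 31 kL
  R2->Hilo: 42 kL
  R3->Provo: 53 kL
  R4->Vail: 5 kL
Total cost = 1870.
(Supply check: R1 ships 98; R2 ships 73; R3 ships 53; R4 ships 5.)

1870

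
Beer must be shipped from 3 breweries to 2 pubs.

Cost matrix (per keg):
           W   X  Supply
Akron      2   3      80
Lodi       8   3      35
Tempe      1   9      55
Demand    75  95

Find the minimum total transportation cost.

380

Optimal allocation:
  Akron→W: 20 kegs
  Akron→X: 60 kegs
  Lodi→X: 35 kegs
  Tempe→W: 55 kegs
Total cost = 380.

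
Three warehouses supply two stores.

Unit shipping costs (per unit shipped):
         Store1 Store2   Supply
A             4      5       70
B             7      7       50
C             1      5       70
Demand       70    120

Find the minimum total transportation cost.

Optimal allocation:
  A->Store2: 70 units
  B->Store2: 50 units
  C->Store1: 70 units
Total cost = 770.

770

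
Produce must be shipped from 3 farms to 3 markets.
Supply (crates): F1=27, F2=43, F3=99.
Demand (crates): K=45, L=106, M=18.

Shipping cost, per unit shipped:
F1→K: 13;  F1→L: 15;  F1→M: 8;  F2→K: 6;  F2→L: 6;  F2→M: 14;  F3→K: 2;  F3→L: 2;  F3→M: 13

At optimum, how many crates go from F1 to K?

Optimal shipments:
  F1->K: 9 × 13 = 117
  F1->M: 18 × 8 = 144
  F2->K: 36 × 6 = 216
  F2->L: 7 × 6 = 42
  F3->L: 99 × 2 = 198
Total cost = 717.
So F1→K carries 9 crates.

9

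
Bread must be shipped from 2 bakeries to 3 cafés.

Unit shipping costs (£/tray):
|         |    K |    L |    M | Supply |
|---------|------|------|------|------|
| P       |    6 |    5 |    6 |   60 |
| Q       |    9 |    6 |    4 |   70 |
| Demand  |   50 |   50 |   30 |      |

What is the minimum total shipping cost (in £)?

A cheapest plan:
  P–K: 50 trays
  P–L: 10 trays
  Q–L: 40 trays
  Q–M: 30 trays
Total cost = £710.

710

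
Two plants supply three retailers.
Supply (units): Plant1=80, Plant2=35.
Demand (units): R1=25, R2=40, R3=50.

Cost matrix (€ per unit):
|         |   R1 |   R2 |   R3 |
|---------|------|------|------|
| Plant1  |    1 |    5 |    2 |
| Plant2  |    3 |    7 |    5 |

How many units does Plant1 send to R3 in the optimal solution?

50

The minimum-cost plan:
  Plant1→R1: 25 × €1 = €25
  Plant1→R2: 5 × €5 = €25
  Plant1→R3: 50 × €2 = €100
  Plant2→R2: 35 × €7 = €245
Total cost = €395.
So Plant1→R3 carries 50 units.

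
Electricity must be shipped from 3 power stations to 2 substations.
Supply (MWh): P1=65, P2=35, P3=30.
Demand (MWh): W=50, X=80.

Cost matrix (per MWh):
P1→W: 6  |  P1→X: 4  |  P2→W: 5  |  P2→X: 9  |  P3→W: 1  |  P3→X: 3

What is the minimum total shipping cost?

One minimum-cost allocation:
  P1→X: 65 × 4 = 260
  P2→W: 35 × 5 = 175
  P3→W: 15 × 1 = 15
  P3→X: 15 × 3 = 45
Total = 260 + 175 + 15 + 45 = 495.
(Supply check: P1 ships 65; P2 ships 35; P3 ships 30.)

495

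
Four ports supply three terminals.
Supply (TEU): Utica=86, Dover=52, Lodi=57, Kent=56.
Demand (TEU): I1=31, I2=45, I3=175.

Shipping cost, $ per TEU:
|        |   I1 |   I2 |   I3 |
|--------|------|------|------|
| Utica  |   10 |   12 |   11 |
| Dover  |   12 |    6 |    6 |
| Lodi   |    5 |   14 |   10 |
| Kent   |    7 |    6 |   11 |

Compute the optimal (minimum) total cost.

2064

Optimal allocation:
  Utica->I3: 86 × $11 = $946
  Dover->I3: 52 × $6 = $312
  Lodi->I1: 31 × $5 = $155
  Lodi->I3: 26 × $10 = $260
  Kent->I2: 45 × $6 = $270
  Kent->I3: 11 × $11 = $121
Total = 946 + 312 + 155 + 260 + 270 + 121 = $2064.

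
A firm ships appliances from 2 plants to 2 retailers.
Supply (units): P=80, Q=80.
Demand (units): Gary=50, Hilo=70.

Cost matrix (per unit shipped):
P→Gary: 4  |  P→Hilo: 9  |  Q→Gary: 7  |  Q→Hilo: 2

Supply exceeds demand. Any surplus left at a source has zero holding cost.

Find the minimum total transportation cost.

340

A cheapest plan:
  P→Gary: 50 × 4 = 200
  Q→Hilo: 70 × 2 = 140
Total = 200 + 140 = 340.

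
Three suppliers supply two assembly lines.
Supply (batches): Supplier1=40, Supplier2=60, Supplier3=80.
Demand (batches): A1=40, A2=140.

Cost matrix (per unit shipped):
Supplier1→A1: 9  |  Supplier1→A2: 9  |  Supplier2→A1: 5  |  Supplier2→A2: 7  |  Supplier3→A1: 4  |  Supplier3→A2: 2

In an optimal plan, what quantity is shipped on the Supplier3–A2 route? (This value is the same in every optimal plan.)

80

Optimal shipments:
  Supplier1–A2: 40 batches
  Supplier2–A1: 40 batches
  Supplier2–A2: 20 batches
  Supplier3–A2: 80 batches
Total cost = 860.
So Supplier3→A2 carries 80 batches.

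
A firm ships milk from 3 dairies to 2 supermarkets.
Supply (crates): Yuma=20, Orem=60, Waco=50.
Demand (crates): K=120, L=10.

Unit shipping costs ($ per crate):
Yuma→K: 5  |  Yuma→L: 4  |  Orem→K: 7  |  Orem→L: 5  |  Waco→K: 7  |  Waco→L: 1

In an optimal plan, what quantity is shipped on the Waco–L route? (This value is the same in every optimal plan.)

Solving gives:
  Yuma->K: 20 × $5 = $100
  Orem->K: 60 × $7 = $420
  Waco->K: 40 × $7 = $280
  Waco->L: 10 × $1 = $10
Total cost = $810.
So Waco→L carries 10 crates.

10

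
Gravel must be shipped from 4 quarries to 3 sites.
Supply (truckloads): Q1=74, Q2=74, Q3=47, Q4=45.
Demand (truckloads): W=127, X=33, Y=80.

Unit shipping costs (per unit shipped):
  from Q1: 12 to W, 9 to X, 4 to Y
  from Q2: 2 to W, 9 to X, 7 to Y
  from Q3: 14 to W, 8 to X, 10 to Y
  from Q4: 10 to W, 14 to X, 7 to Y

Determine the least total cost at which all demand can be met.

One minimum-cost allocation:
  Q1→Y: 74 truckloads
  Q2→W: 74 truckloads
  Q3→W: 8 truckloads
  Q3→X: 33 truckloads
  Q3→Y: 6 truckloads
  Q4→W: 45 truckloads
Total cost = 1330.

1330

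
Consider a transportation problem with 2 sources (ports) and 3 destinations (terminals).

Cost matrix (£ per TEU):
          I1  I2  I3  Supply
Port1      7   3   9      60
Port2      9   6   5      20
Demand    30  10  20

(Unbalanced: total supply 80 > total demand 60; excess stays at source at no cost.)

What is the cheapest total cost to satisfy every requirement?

340

An optimal shipping plan:
  Port1 to I1: 30 × £7 = £210
  Port1 to I2: 10 × £3 = £30
  Port2 to I3: 20 × £5 = £100
Total = 210 + 30 + 100 = £340.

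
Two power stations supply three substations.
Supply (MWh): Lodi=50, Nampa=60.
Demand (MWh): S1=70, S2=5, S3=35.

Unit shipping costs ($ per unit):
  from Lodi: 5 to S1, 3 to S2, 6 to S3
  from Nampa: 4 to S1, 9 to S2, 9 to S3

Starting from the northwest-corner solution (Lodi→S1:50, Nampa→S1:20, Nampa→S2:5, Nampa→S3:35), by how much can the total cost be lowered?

175

Current plan cost = 50·5 + 20·4 + 5·9 + 35·9 = $690.
Optimal plan:
  Lodi–S1: 10 × $5 = $50
  Lodi–S2: 5 × $3 = $15
  Lodi–S3: 35 × $6 = $210
  Nampa–S1: 60 × $4 = $240
Optimal cost = $515.
Saving = 690 − 515 = $175.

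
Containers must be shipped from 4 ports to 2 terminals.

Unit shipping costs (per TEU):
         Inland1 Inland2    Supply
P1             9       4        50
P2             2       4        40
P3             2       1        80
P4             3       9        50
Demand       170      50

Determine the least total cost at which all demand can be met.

590

An optimal shipping plan:
  P1->Inland2: 50 × 4 = 200
  P2->Inland1: 40 × 2 = 80
  P3->Inland1: 80 × 2 = 160
  P4->Inland1: 50 × 3 = 150
Total = 200 + 80 + 160 + 150 = 590.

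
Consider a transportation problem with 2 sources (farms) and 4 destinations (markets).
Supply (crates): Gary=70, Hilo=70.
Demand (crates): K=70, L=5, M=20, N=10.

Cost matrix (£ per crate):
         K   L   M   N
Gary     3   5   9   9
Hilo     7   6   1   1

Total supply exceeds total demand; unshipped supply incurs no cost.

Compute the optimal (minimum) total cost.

270

An optimal shipping plan:
  Gary to K: 70 × £3 = £210
  Hilo to L: 5 × £6 = £30
  Hilo to M: 20 × £1 = £20
  Hilo to N: 10 × £1 = £10
Total = 210 + 30 + 20 + 10 = £270.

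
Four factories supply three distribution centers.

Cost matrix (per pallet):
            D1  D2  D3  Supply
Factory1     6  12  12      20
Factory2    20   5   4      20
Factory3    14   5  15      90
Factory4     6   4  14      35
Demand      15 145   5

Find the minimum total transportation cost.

Optimal allocation:
  Factory1->D1: 15 × 6 = 90
  Factory1->D2: 5 × 12 = 60
  Factory2->D2: 15 × 5 = 75
  Factory2->D3: 5 × 4 = 20
  Factory3->D2: 90 × 5 = 450
  Factory4->D2: 35 × 4 = 140
Total = 90 + 60 + 75 + 20 + 450 + 140 = 835.
(Supply check: Factory1 ships 20; Factory2 ships 20; Factory3 ships 90; Factory4 ships 35.)

835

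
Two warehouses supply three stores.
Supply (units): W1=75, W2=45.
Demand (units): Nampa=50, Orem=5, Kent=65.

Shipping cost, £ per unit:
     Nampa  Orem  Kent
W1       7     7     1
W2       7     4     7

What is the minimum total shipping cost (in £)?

435

One minimum-cost allocation:
  W1→Nampa: 10 units
  W1→Kent: 65 units
  W2→Nampa: 40 units
  W2→Orem: 5 units
Total cost = £435.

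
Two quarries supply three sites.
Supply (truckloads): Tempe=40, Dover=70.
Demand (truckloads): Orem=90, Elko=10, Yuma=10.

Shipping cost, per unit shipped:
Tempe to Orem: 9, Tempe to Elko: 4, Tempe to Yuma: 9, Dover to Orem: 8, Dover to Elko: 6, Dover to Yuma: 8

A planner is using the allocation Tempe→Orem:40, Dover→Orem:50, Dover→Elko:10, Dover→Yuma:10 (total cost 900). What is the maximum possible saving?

30

Current plan cost = 40·9 + 50·8 + 10·6 + 10·8 = 900.
Optimal plan:
  Tempe to Orem: 20 × 9 = 180
  Tempe to Elko: 10 × 4 = 40
  Tempe to Yuma: 10 × 9 = 90
  Dover to Orem: 70 × 8 = 560
Optimal cost = 870.
Saving = 900 − 870 = 30.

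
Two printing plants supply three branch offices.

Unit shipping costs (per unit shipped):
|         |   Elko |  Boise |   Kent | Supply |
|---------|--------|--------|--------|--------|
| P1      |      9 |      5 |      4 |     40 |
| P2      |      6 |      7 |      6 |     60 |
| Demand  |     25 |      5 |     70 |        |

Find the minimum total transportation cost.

Optimal allocation:
  P1 to Boise: 5 × 5 = 25
  P1 to Kent: 35 × 4 = 140
  P2 to Elko: 25 × 6 = 150
  P2 to Kent: 35 × 6 = 210
Total = 25 + 140 + 150 + 210 = 525.

525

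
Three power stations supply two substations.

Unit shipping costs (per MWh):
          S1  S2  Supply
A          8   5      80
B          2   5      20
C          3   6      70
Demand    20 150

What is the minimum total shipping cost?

860

An optimal shipping plan:
  A->S2: 80 MWh
  B->S1: 20 MWh
  C->S2: 70 MWh
Total cost = 860.
(Supply check: A ships 80; B ships 20; C ships 70.)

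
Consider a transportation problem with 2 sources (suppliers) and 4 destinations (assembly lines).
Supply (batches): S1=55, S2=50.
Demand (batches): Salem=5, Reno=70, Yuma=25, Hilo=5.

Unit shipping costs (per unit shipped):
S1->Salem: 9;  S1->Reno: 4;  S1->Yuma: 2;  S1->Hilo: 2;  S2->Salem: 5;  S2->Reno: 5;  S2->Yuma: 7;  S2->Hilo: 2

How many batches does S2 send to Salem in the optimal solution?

Optimal shipments:
  S1–Reno: 30 × 4 = 120
  S1–Yuma: 25 × 2 = 50
  S2–Salem: 5 × 5 = 25
  S2–Reno: 40 × 5 = 200
  S2–Hilo: 5 × 2 = 10
Total cost = 405.
So S2→Salem carries 5 batches.

5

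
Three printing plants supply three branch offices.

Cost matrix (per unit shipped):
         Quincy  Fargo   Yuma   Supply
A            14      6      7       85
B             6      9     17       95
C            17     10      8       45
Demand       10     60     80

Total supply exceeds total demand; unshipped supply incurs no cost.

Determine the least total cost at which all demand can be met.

1055

A cheapest plan:
  A to Fargo: 50 × 6 = 300
  A to Yuma: 35 × 7 = 245
  B to Quincy: 10 × 6 = 60
  B to Fargo: 10 × 9 = 90
  C to Yuma: 45 × 8 = 360
Total = 300 + 245 + 60 + 90 + 360 = 1055.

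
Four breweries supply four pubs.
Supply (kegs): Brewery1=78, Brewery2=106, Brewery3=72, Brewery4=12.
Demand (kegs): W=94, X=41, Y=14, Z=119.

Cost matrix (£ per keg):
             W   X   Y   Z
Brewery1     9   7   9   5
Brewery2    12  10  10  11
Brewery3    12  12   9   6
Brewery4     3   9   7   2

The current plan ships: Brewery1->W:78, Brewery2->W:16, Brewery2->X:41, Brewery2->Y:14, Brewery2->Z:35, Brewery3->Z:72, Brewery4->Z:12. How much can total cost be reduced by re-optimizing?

Current plan cost = 78·9 + 16·12 + 41·10 + 14·10 + 35·11 + 72·6 + 12·2 = £2285.
Optimal plan:
  Brewery1->X: 31 kegs
  Brewery1->Z: 47 kegs
  Brewery2->W: 82 kegs
  Brewery2->X: 10 kegs
  Brewery2->Y: 14 kegs
  Brewery3->Z: 72 kegs
  Brewery4->W: 12 kegs
Optimal cost = £2144.
Saving = 2285 − 2144 = £141.

141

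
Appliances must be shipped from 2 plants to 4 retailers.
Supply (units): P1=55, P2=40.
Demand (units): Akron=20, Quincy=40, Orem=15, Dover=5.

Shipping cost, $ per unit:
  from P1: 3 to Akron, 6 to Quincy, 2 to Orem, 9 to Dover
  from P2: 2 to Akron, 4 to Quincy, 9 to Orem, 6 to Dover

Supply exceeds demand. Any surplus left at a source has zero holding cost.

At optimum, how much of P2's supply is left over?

0

Minimum-cost shipments:
  P1 to Akron: 20 × $3 = $60
  P1 to Quincy: 5 × $6 = $30
  P1 to Orem: 15 × $2 = $30
  P2 to Quincy: 35 × $4 = $140
  P2 to Dover: 5 × $6 = $30
Total cost = $290.
P2 ships 40 of its 40, leaving 0.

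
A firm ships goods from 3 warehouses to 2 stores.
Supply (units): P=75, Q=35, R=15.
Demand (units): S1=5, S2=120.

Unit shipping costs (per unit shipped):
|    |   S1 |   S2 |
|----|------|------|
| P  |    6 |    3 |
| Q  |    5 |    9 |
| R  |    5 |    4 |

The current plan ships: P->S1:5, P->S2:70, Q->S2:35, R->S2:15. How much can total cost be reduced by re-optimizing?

35

Current plan cost = 5·6 + 70·3 + 35·9 + 15·4 = 615.
Optimal plan:
  P to S2: 75 units
  Q to S1: 5 units
  Q to S2: 30 units
  R to S2: 15 units
Optimal cost = 580.
Saving = 615 − 580 = 35.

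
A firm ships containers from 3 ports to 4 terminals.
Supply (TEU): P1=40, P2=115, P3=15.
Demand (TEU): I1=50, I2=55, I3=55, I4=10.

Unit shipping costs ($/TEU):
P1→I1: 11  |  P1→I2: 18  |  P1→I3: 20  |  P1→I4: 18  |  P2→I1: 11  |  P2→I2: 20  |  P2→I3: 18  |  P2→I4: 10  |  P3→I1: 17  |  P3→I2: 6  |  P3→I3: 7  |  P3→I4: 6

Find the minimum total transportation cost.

An optimal shipping plan:
  P1->I2: 40 TEU
  P2->I1: 50 TEU
  P2->I3: 55 TEU
  P2->I4: 10 TEU
  P3->I2: 15 TEU
Total cost = $2450.
(Supply check: P1 ships 40; P2 ships 115; P3 ships 15.)

2450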